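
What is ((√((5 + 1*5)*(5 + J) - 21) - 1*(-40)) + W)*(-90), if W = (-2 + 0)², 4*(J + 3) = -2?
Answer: -3960 - 90*I*√6 ≈ -3960.0 - 220.45*I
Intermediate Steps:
J = -7/2 (J = -3 + (¼)*(-2) = -3 - ½ = -7/2 ≈ -3.5000)
W = 4 (W = (-2)² = 4)
((√((5 + 1*5)*(5 + J) - 21) - 1*(-40)) + W)*(-90) = ((√((5 + 1*5)*(5 - 7/2) - 21) - 1*(-40)) + 4)*(-90) = ((√((5 + 5)*(3/2) - 21) + 40) + 4)*(-90) = ((√(10*(3/2) - 21) + 40) + 4)*(-90) = ((√(15 - 21) + 40) + 4)*(-90) = ((√(-6) + 40) + 4)*(-90) = ((I*√6 + 40) + 4)*(-90) = ((40 + I*√6) + 4)*(-90) = (44 + I*√6)*(-90) = -3960 - 90*I*√6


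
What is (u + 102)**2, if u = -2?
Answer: 10000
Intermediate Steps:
(u + 102)**2 = (-2 + 102)**2 = 100**2 = 10000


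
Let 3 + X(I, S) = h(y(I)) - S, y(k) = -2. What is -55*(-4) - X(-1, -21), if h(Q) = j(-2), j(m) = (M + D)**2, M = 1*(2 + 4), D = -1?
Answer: 177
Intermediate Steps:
M = 6 (M = 1*6 = 6)
j(m) = 25 (j(m) = (6 - 1)**2 = 5**2 = 25)
h(Q) = 25
X(I, S) = 22 - S (X(I, S) = -3 + (25 - S) = 22 - S)
-55*(-4) - X(-1, -21) = -55*(-4) - (22 - 1*(-21)) = 220 - (22 + 21) = 220 - 1*43 = 220 - 43 = 177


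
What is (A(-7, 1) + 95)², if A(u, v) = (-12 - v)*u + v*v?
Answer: 34969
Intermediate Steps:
A(u, v) = v² + u*(-12 - v) (A(u, v) = u*(-12 - v) + v² = v² + u*(-12 - v))
(A(-7, 1) + 95)² = ((1² - 12*(-7) - 1*(-7)*1) + 95)² = ((1 + 84 + 7) + 95)² = (92 + 95)² = 187² = 34969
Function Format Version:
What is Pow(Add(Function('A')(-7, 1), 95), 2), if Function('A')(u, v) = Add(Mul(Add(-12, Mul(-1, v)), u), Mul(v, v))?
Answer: 34969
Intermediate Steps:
Function('A')(u, v) = Add(Pow(v, 2), Mul(u, Add(-12, Mul(-1, v)))) (Function('A')(u, v) = Add(Mul(u, Add(-12, Mul(-1, v))), Pow(v, 2)) = Add(Pow(v, 2), Mul(u, Add(-12, Mul(-1, v)))))
Pow(Add(Function('A')(-7, 1), 95), 2) = Pow(Add(Add(Pow(1, 2), Mul(-12, -7), Mul(-1, -7, 1)), 95), 2) = Pow(Add(Add(1, 84, 7), 95), 2) = Pow(Add(92, 95), 2) = Pow(187, 2) = 34969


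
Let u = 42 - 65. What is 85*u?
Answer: -1955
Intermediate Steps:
u = -23
85*u = 85*(-23) = -1955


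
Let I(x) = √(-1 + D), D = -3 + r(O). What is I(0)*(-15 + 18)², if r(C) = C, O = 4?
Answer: 0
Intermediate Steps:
D = 1 (D = -3 + 4 = 1)
I(x) = 0 (I(x) = √(-1 + 1) = √0 = 0)
I(0)*(-15 + 18)² = 0*(-15 + 18)² = 0*3² = 0*9 = 0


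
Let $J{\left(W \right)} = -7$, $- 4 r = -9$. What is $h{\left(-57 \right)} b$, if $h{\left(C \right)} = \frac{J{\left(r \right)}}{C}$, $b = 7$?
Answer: $\frac{49}{57} \approx 0.85965$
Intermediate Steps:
$r = \frac{9}{4}$ ($r = \left(- \frac{1}{4}\right) \left(-9\right) = \frac{9}{4} \approx 2.25$)
$h{\left(C \right)} = - \frac{7}{C}$
$h{\left(-57 \right)} b = - \frac{7}{-57} \cdot 7 = \left(-7\right) \left(- \frac{1}{57}\right) 7 = \frac{7}{57} \cdot 7 = \frac{49}{57}$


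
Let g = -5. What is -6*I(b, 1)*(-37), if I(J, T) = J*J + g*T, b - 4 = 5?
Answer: 16872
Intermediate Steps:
b = 9 (b = 4 + 5 = 9)
I(J, T) = J² - 5*T (I(J, T) = J*J - 5*T = J² - 5*T)
-6*I(b, 1)*(-37) = -6*(9² - 5*1)*(-37) = -6*(81 - 5)*(-37) = -6*76*(-37) = -456*(-37) = 16872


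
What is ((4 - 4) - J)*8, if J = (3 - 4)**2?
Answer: -8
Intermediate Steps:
J = 1 (J = (-1)**2 = 1)
((4 - 4) - J)*8 = ((4 - 4) - 1*1)*8 = (0 - 1)*8 = -1*8 = -8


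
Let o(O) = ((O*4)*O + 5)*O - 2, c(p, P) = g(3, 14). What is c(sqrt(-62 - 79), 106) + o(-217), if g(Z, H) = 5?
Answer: -40874334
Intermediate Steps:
c(p, P) = 5
o(O) = -2 + O*(5 + 4*O**2) (o(O) = ((4*O)*O + 5)*O - 2 = (4*O**2 + 5)*O - 2 = (5 + 4*O**2)*O - 2 = O*(5 + 4*O**2) - 2 = -2 + O*(5 + 4*O**2))
c(sqrt(-62 - 79), 106) + o(-217) = 5 + (-2 + 4*(-217)**3 + 5*(-217)) = 5 + (-2 + 4*(-10218313) - 1085) = 5 + (-2 - 40873252 - 1085) = 5 - 40874339 = -40874334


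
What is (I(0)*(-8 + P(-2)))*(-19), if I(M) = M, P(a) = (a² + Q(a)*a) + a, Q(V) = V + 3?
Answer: 0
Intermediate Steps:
Q(V) = 3 + V
P(a) = a + a² + a*(3 + a) (P(a) = (a² + (3 + a)*a) + a = (a² + a*(3 + a)) + a = a + a² + a*(3 + a))
(I(0)*(-8 + P(-2)))*(-19) = (0*(-8 + 2*(-2)*(2 - 2)))*(-19) = (0*(-8 + 2*(-2)*0))*(-19) = (0*(-8 + 0))*(-19) = (0*(-8))*(-19) = 0*(-19) = 0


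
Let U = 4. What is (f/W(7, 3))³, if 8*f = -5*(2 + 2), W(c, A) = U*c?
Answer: -125/175616 ≈ -0.00071178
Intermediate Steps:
W(c, A) = 4*c
f = -5/2 (f = (-5*(2 + 2))/8 = (-5*4)/8 = (⅛)*(-20) = -5/2 ≈ -2.5000)
(f/W(7, 3))³ = (-5/(2*(4*7)))³ = (-5/2/28)³ = (-5/2*1/28)³ = (-5/56)³ = -125/175616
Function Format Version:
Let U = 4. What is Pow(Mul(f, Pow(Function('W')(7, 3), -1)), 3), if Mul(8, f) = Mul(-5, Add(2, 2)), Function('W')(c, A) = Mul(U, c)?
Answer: Rational(-125, 175616) ≈ -0.00071178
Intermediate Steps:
Function('W')(c, A) = Mul(4, c)
f = Rational(-5, 2) (f = Mul(Rational(1, 8), Mul(-5, Add(2, 2))) = Mul(Rational(1, 8), Mul(-5, 4)) = Mul(Rational(1, 8), -20) = Rational(-5, 2) ≈ -2.5000)
Pow(Mul(f, Pow(Function('W')(7, 3), -1)), 3) = Pow(Mul(Rational(-5, 2), Pow(Mul(4, 7), -1)), 3) = Pow(Mul(Rational(-5, 2), Pow(28, -1)), 3) = Pow(Mul(Rational(-5, 2), Rational(1, 28)), 3) = Pow(Rational(-5, 56), 3) = Rational(-125, 175616)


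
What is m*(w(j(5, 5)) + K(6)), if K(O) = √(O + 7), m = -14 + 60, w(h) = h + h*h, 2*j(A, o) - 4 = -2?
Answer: 92 + 46*√13 ≈ 257.86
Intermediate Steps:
j(A, o) = 1 (j(A, o) = 2 + (½)*(-2) = 2 - 1 = 1)
w(h) = h + h²
m = 46
K(O) = √(7 + O)
m*(w(j(5, 5)) + K(6)) = 46*(1*(1 + 1) + √(7 + 6)) = 46*(1*2 + √13) = 46*(2 + √13) = 92 + 46*√13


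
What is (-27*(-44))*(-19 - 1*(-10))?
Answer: -10692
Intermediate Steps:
(-27*(-44))*(-19 - 1*(-10)) = 1188*(-19 + 10) = 1188*(-9) = -10692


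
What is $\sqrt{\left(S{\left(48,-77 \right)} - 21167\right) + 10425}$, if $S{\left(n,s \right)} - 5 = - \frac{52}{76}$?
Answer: $\frac{4 i \sqrt{242269}}{19} \approx 103.62 i$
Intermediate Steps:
$S{\left(n,s \right)} = \frac{82}{19}$ ($S{\left(n,s \right)} = 5 - \frac{52}{76} = 5 - \frac{13}{19} = \frac{82}{19}$)
$\sqrt{\left(S{\left(48,-77 \right)} - 21167\right) + 10425} = \sqrt{\left(\frac{82}{19} - 21167\right) + 10425} = \sqrt{- \frac{402091}{19} + 10425} = \sqrt{- \frac{204016}{19}} = \frac{4 i \sqrt{242269}}{19}$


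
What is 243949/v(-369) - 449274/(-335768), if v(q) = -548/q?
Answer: 49712393145/302633 ≈ 1.6427e+5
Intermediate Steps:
243949/v(-369) - 449274/(-335768) = 243949/((-548/(-369))) - 449274/(-335768) = 243949/((-548*(-1/369))) - 449274*(-1/335768) = 243949/(548/369) + 11823/8836 = 243949*(369/548) + 11823/8836 = 90017181/548 + 11823/8836 = 49712393145/302633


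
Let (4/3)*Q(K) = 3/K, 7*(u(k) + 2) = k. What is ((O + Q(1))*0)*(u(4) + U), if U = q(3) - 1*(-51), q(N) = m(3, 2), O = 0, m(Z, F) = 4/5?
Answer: 0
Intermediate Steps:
u(k) = -2 + k/7
m(Z, F) = ⅘ (m(Z, F) = 4*(⅕) = ⅘)
q(N) = ⅘
Q(K) = 9/(4*K) (Q(K) = 3*(3/K)/4 = 9/(4*K))
U = 259/5 (U = ⅘ - 1*(-51) = ⅘ + 51 = 259/5 ≈ 51.800)
((O + Q(1))*0)*(u(4) + U) = ((0 + (9/4)/1)*0)*((-2 + (⅐)*4) + 259/5) = ((0 + (9/4)*1)*0)*((-2 + 4/7) + 259/5) = ((0 + 9/4)*0)*(-10/7 + 259/5) = ((9/4)*0)*(1763/35) = 0*(1763/35) = 0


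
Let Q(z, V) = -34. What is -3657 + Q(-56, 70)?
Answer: -3691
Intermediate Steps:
-3657 + Q(-56, 70) = -3657 - 34 = -3691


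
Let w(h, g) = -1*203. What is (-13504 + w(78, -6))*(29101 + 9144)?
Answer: -524224215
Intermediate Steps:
w(h, g) = -203
(-13504 + w(78, -6))*(29101 + 9144) = (-13504 - 203)*(29101 + 9144) = -13707*38245 = -524224215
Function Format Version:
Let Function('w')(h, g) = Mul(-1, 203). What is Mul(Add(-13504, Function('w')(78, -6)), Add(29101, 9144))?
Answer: -524224215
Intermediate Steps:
Function('w')(h, g) = -203
Mul(Add(-13504, Function('w')(78, -6)), Add(29101, 9144)) = Mul(Add(-13504, -203), Add(29101, 9144)) = Mul(-13707, 38245) = -524224215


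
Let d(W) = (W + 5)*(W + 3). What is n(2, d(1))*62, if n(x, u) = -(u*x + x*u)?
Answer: -5952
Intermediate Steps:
d(W) = (3 + W)*(5 + W) (d(W) = (5 + W)*(3 + W) = (3 + W)*(5 + W))
n(x, u) = -2*u*x (n(x, u) = -(u*x + u*x) = -2*u*x)
n(2, d(1))*62 = -2*(15 + 1**2 + 8*1)*2*62 = -2*(15 + 1 + 8)*2*62 = -2*24*2*62 = -96*62 = -5952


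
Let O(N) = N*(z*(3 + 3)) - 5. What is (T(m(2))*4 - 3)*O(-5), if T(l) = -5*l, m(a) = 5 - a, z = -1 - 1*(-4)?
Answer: 5985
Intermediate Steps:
z = 3 (z = -1 + 4 = 3)
O(N) = -5 + 18*N (O(N) = N*(3*(3 + 3)) - 5 = N*(3*6) - 5 = N*18 - 5 = 18*N - 5 = -5 + 18*N)
(T(m(2))*4 - 3)*O(-5) = (-5*(5 - 1*2)*4 - 3)*(-5 + 18*(-5)) = (-5*(5 - 2)*4 - 3)*(-5 - 90) = (-5*3*4 - 3)*(-95) = (-15*4 - 3)*(-95) = (-60 - 3)*(-95) = -63*(-95) = 5985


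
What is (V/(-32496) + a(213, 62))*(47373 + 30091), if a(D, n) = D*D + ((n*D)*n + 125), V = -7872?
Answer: 45324825168144/677 ≈ 6.6950e+10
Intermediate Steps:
a(D, n) = 125 + D**2 + D*n**2 (a(D, n) = D**2 + ((D*n)*n + 125) = D**2 + (D*n**2 + 125) = D**2 + (125 + D*n**2) = 125 + D**2 + D*n**2)
(V/(-32496) + a(213, 62))*(47373 + 30091) = (-7872/(-32496) + (125 + 213**2 + 213*62**2))*(47373 + 30091) = (-7872*(-1/32496) + (125 + 45369 + 213*3844))*77464 = (164/677 + (125 + 45369 + 818772))*77464 = (164/677 + 864266)*77464 = (585108246/677)*77464 = 45324825168144/677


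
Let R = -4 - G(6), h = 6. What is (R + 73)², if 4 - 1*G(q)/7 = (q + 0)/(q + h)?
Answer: 7921/4 ≈ 1980.3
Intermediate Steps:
G(q) = 28 - 7*q/(6 + q) (G(q) = 28 - 7*(q + 0)/(q + 6) = 28 - 7*q/(6 + q))
R = -57/2 (R = -4 - 21*(8 + 6)/(6 + 6) = -4 - 21*14/12 = -4 - 1*49/2 = -4 - 49/2 = -57/2 ≈ -28.500)
(R + 73)² = (-57/2 + 73)² = (89/2)² = 7921/4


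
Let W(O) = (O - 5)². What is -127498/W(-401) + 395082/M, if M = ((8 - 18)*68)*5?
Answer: -167237831/1429700 ≈ -116.97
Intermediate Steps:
M = -3400 (M = -10*68*5 = -680*5 = -3400)
W(O) = (-5 + O)²
-127498/W(-401) + 395082/M = -127498/(-5 - 401)² + 395082/(-3400) = -127498/((-406)²) + 395082*(-1/3400) = -127498/164836 - 197541/1700 = -127498*1/164836 - 197541/1700 = -1301/1682 - 197541/1700 = -167237831/1429700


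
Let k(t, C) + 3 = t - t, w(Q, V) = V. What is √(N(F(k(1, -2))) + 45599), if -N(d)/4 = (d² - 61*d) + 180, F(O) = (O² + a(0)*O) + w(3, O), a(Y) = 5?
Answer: √42359 ≈ 205.81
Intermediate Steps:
k(t, C) = -3 (k(t, C) = -3 + (t - t) = -3 + 0 = -3)
F(O) = O² + 6*O (F(O) = (O² + 5*O) + O = O² + 6*O)
N(d) = -720 - 4*d² + 244*d (N(d) = -4*((d² - 61*d) + 180) = -4*(180 + d² - 61*d) = -720 - 4*d² + 244*d)
√(N(F(k(1, -2))) + 45599) = √((-720 - 4*9*(6 - 3)² + 244*(-3*(6 - 3))) + 45599) = √((-720 - 4*(-3*3)² + 244*(-3*3)) + 45599) = √((-720 - 4*(-9)² + 244*(-9)) + 45599) = √((-720 - 4*81 - 2196) + 45599) = √((-720 - 324 - 2196) + 45599) = √(-3240 + 45599) = √42359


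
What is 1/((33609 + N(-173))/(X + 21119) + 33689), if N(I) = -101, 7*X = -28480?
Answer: 119353/4021117773 ≈ 2.9682e-5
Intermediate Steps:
X = -28480/7 (X = (⅐)*(-28480) = -28480/7 ≈ -4068.6)
1/((33609 + N(-173))/(X + 21119) + 33689) = 1/((33609 - 101)/(-28480/7 + 21119) + 33689) = 1/(33508/(119353/7) + 33689) = 1/(33508*(7/119353) + 33689) = 1/(234556/119353 + 33689) = 1/(4021117773/119353) = 119353/4021117773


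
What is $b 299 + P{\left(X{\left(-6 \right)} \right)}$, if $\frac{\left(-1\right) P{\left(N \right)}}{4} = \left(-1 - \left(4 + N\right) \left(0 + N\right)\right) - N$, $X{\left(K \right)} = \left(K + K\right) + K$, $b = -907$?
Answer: $-270253$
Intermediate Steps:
$X{\left(K \right)} = 3 K$ ($X{\left(K \right)} = 2 K + K = 3 K$)
$P{\left(N \right)} = 4 + 4 N + 4 N \left(4 + N\right)$ ($P{\left(N \right)} = - 4 \left(\left(-1 - \left(4 + N\right) \left(0 + N\right)\right) - N\right) = - 4 \left(\left(-1 - \left(4 + N\right) N\right) - N\right) = - 4 \left(\left(-1 - N \left(4 + N\right)\right) - N\right) = - 4 \left(-1 - N - N \left(4 + N\right)\right) = 4 + 4 N + 4 N \left(4 + N\right)$)
$b 299 + P{\left(X{\left(-6 \right)} \right)} = \left(-907\right) 299 + \left(4 + 4 \left(3 \left(-6\right)\right)^{2} + 20 \cdot 3 \left(-6\right)\right) = -271193 + \left(4 + 4 \left(-18\right)^{2} + 20 \left(-18\right)\right) = -271193 + \left(4 + 4 \cdot 324 - 360\right) = -271193 + \left(4 + 1296 - 360\right) = -271193 + 940 = -270253$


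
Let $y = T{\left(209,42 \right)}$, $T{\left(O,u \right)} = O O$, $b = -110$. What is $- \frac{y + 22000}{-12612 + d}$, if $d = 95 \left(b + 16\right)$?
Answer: $\frac{65681}{21542} \approx 3.049$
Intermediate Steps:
$T{\left(O,u \right)} = O^{2}$
$y = 43681$ ($y = 209^{2} = 43681$)
$d = -8930$ ($d = 95 \left(-110 + 16\right) = 95 \left(-94\right) = -8930$)
$- \frac{y + 22000}{-12612 + d} = - \frac{43681 + 22000}{-12612 - 8930} = - \frac{65681}{-21542} = - \frac{65681 \left(-1\right)}{21542} = \left(-1\right) \left(- \frac{65681}{21542}\right) = \frac{65681}{21542}$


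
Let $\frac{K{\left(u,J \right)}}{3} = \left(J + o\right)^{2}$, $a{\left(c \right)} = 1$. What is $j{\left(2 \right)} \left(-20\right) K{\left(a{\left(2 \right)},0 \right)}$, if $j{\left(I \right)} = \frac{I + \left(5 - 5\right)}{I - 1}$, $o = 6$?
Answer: $-4320$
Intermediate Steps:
$K{\left(u,J \right)} = 3 \left(6 + J\right)^{2}$ ($K{\left(u,J \right)} = 3 \left(J + 6\right)^{2} = 3 \left(6 + J\right)^{2}$)
$j{\left(I \right)} = \frac{I}{-1 + I}$ ($j{\left(I \right)} = \frac{I + 0}{-1 + I} = \frac{I}{-1 + I}$)
$j{\left(2 \right)} \left(-20\right) K{\left(a{\left(2 \right)},0 \right)} = \frac{2}{-1 + 2} \left(-20\right) 3 \left(6 + 0\right)^{2} = \frac{2}{1} \left(-20\right) 3 \cdot 6^{2} = 2 \cdot 1 \left(-20\right) 3 \cdot 36 = 2 \left(-20\right) 108 = \left(-40\right) 108 = -4320$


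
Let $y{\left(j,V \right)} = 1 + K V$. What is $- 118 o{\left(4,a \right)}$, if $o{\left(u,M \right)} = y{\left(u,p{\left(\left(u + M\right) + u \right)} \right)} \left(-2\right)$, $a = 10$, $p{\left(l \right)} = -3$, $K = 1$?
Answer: $-472$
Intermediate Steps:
$y{\left(j,V \right)} = 1 + V$ ($y{\left(j,V \right)} = 1 + 1 V = 1 + V$)
$o{\left(u,M \right)} = 4$ ($o{\left(u,M \right)} = \left(1 - 3\right) \left(-2\right) = \left(-2\right) \left(-2\right) = 4$)
$- 118 o{\left(4,a \right)} = \left(-118\right) 4 = -472$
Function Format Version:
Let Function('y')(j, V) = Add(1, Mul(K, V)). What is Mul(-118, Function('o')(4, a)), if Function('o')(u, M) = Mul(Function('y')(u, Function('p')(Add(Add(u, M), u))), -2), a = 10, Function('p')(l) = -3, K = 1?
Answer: -472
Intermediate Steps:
Function('y')(j, V) = Add(1, V) (Function('y')(j, V) = Add(1, Mul(1, V)) = Add(1, V))
Function('o')(u, M) = 4 (Function('o')(u, M) = Mul(Add(1, -3), -2) = Mul(-2, -2) = 4)
Mul(-118, Function('o')(4, a)) = Mul(-118, 4) = -472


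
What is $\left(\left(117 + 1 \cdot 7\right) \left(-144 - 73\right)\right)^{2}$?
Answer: $724040464$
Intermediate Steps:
$\left(\left(117 + 1 \cdot 7\right) \left(-144 - 73\right)\right)^{2} = \left(\left(117 + 7\right) \left(-217\right)\right)^{2} = \left(124 \left(-217\right)\right)^{2} = \left(-26908\right)^{2} = 724040464$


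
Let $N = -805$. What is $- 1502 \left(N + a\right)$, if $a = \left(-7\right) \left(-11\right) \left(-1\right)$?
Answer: $1324764$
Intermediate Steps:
$a = -77$ ($a = 77 \left(-1\right) = -77$)
$- 1502 \left(N + a\right) = - 1502 \left(-805 - 77\right) = \left(-1502\right) \left(-882\right) = 1324764$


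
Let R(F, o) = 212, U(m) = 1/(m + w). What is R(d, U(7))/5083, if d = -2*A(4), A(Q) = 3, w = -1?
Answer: 212/5083 ≈ 0.041708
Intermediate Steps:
U(m) = 1/(-1 + m) (U(m) = 1/(m - 1) = 1/(-1 + m))
d = -6 (d = -2*3 = -6)
R(d, U(7))/5083 = 212/5083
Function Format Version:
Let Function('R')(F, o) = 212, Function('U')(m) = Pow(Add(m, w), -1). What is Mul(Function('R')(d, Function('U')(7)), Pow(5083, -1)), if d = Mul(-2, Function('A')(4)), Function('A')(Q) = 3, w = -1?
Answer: Rational(212, 5083) ≈ 0.041708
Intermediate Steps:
Function('U')(m) = Pow(Add(-1, m), -1) (Function('U')(m) = Pow(Add(m, -1), -1) = Pow(Add(-1, m), -1))
d = -6 (d = Mul(-2, 3) = -6)
Mul(Function('R')(d, Function('U')(7)), Pow(5083, -1)) = Mul(212, Pow(5083, -1)) = Mul(212, Rational(1, 5083)) = Rational(212, 5083)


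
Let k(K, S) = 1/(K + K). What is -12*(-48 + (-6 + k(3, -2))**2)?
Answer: 503/3 ≈ 167.67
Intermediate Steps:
k(K, S) = 1/(2*K)
-12*(-48 + (-6 + k(3, -2))**2) = -12*(-48 + (-6 + (1/2)/3)**2) = -12*(-48 + (-6 + (1/2)*(1/3))**2) = -12*(-48 + (-6 + 1/6)**2) = -12*(-48 + (-35/6)**2) = -12*(-48 + 1225/36) = -12*(-503/36) = 503/3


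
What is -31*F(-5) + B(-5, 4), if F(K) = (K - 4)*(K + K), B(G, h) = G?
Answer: -2795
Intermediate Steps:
F(K) = 2*K*(-4 + K) (F(K) = (-4 + K)*(2*K) = 2*K*(-4 + K))
-31*F(-5) + B(-5, 4) = -62*(-5)*(-4 - 5) - 5 = -62*(-5)*(-9) - 5 = -31*90 - 5 = -2790 - 5 = -2795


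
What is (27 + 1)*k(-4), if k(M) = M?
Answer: -112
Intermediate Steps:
(27 + 1)*k(-4) = (27 + 1)*(-4) = 28*(-4) = -112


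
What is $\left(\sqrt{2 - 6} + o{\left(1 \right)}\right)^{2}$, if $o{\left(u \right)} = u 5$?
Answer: $21 + 20 i \approx 21.0 + 20.0 i$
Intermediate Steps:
$o{\left(u \right)} = 5 u$
$\left(\sqrt{2 - 6} + o{\left(1 \right)}\right)^{2} = \left(\sqrt{2 - 6} + 5 \cdot 1\right)^{2} = \left(\sqrt{-4} + 5\right)^{2} = \left(2 i + 5\right)^{2} = \left(5 + 2 i\right)^{2}$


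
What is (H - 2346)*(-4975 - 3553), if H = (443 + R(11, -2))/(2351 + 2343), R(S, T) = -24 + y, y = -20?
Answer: 46953995400/2347 ≈ 2.0006e+7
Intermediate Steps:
R(S, T) = -44 (R(S, T) = -24 - 20 = -44)
H = 399/4694 (H = (443 - 44)/(2351 + 2343) = 399/4694 ≈ 0.085002)
(H - 2346)*(-4975 - 3553) = (399/4694 - 2346)*(-4975 - 3553) = -11011725/4694*(-8528) = 46953995400/2347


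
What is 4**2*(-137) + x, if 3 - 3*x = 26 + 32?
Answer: -6631/3 ≈ -2210.3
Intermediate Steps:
x = -55/3 (x = 1 - (26 + 32)/3 = 1 - 1/3*58 = 1 - 58/3 = -55/3 ≈ -18.333)
4**2*(-137) + x = 4**2*(-137) - 55/3 = 16*(-137) - 55/3 = -2192 - 55/3 = -6631/3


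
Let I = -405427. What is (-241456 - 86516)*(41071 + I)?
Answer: 119498566032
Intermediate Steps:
(-241456 - 86516)*(41071 + I) = (-241456 - 86516)*(41071 - 405427) = -327972*(-364356) = 119498566032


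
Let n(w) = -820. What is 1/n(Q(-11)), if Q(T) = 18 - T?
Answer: -1/820 ≈ -0.0012195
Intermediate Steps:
1/n(Q(-11)) = 1/(-820) = -1/820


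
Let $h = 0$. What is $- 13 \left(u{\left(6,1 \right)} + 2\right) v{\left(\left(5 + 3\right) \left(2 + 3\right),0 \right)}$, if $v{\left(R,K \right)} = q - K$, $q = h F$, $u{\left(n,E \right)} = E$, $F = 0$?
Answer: $0$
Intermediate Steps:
$q = 0$ ($q = 0 \cdot 0 = 0$)
$v{\left(R,K \right)} = - K$ ($v{\left(R,K \right)} = 0 - K = - K$)
$- 13 \left(u{\left(6,1 \right)} + 2\right) v{\left(\left(5 + 3\right) \left(2 + 3\right),0 \right)} = - 13 \left(1 + 2\right) \left(\left(-1\right) 0\right) = \left(-13\right) 3 \cdot 0 = \left(-39\right) 0 = 0$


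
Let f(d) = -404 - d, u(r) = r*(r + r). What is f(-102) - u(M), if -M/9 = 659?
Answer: -70353824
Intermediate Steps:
M = -5931 (M = -9*659 = -5931)
u(r) = 2*r**2 (u(r) = r*(2*r) = 2*r**2)
f(-102) - u(M) = (-404 - 1*(-102)) - 2*(-5931)**2 = (-404 + 102) - 2*35176761 = -302 - 1*70353522 = -302 - 70353522 = -70353824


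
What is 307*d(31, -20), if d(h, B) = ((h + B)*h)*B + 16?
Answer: -2088828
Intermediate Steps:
d(h, B) = 16 + B*h*(B + h) (d(h, B) = ((B + h)*h)*B + 16 = (h*(B + h))*B + 16 = B*h*(B + h) + 16 = 16 + B*h*(B + h))
307*d(31, -20) = 307*(16 - 20*31² + 31*(-20)²) = 307*(16 - 20*961 + 31*400) = 307*(16 - 19220 + 12400) = 307*(-6804) = -2088828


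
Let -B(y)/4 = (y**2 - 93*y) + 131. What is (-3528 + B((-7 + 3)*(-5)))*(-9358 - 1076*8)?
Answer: -32123208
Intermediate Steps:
B(y) = -524 - 4*y**2 + 372*y (B(y) = -4*((y**2 - 93*y) + 131) = -4*(131 + y**2 - 93*y) = -524 - 4*y**2 + 372*y)
(-3528 + B((-7 + 3)*(-5)))*(-9358 - 1076*8) = (-3528 + (-524 - 4*25*(-7 + 3)**2 + 372*((-7 + 3)*(-5))))*(-9358 - 1076*8) = (-3528 + (-524 - 4*(-4*(-5))**2 + 372*(-4*(-5))))*(-9358 - 8608) = (-3528 + (-524 - 4*20**2 + 372*20))*(-17966) = (-3528 + (-524 - 4*400 + 7440))*(-17966) = (-3528 + (-524 - 1600 + 7440))*(-17966) = (-3528 + 5316)*(-17966) = 1788*(-17966) = -32123208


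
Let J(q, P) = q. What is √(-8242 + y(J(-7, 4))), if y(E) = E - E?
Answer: I*√8242 ≈ 90.785*I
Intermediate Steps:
y(E) = 0
√(-8242 + y(J(-7, 4))) = √(-8242 + 0) = √(-8242) = I*√8242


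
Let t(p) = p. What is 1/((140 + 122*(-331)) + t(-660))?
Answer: -1/40902 ≈ -2.4449e-5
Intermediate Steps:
1/((140 + 122*(-331)) + t(-660)) = 1/((140 + 122*(-331)) - 660) = 1/((140 - 40382) - 660) = 1/(-40242 - 660) = 1/(-40902) = -1/40902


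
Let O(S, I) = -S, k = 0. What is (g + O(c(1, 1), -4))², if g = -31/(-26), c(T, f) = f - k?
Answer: 25/676 ≈ 0.036982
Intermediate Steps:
c(T, f) = f (c(T, f) = f - 1*0 = f + 0 = f)
g = 31/26 (g = -31*(-1/26) = 31/26 ≈ 1.1923)
(g + O(c(1, 1), -4))² = (31/26 - 1*1)² = (31/26 - 1)² = (5/26)² = 25/676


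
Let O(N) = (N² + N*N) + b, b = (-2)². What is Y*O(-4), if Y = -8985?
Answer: -323460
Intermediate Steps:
b = 4
O(N) = 4 + 2*N² (O(N) = (N² + N*N) + 4 = (N² + N²) + 4 = 2*N² + 4 = 4 + 2*N²)
Y*O(-4) = -8985*(4 + 2*(-4)²) = -8985*(4 + 2*16) = -8985*(4 + 32) = -8985*36 = -323460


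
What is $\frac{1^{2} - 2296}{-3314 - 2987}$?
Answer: $\frac{2295}{6301} \approx 0.36423$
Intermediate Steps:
$\frac{1^{2} - 2296}{-3314 - 2987} = \frac{1 - 2296}{-6301} = \left(-2295\right) \left(- \frac{1}{6301}\right) = \frac{2295}{6301}$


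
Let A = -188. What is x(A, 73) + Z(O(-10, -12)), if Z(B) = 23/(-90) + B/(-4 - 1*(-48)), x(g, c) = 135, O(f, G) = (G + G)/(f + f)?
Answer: 66712/495 ≈ 134.77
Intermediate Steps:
O(f, G) = G/f (O(f, G) = (2*G)/((2*f)) = (2*G)*(1/(2*f)) = G/f)
Z(B) = -23/90 + B/44 (Z(B) = 23*(-1/90) + B/(-4 + 48) = -23/90 + B/44)
x(A, 73) + Z(O(-10, -12)) = 135 + (-23/90 + (-12/(-10))/44) = 135 + (-23/90 + (-12*(-⅒))/44) = 135 + (-23/90 + (1/44)*(6/5)) = 135 + (-23/90 + 3/110) = 135 - 113/495 = 66712/495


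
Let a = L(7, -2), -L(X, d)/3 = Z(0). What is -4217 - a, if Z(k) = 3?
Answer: -4208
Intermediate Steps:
L(X, d) = -9 (L(X, d) = -3*3 = -9)
a = -9
-4217 - a = -4217 - 1*(-9) = -4217 + 9 = -4208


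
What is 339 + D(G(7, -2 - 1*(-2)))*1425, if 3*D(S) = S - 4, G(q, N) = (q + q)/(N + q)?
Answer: -611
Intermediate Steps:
G(q, N) = 2*q/(N + q) (G(q, N) = (2*q)/(N + q) = 2*q/(N + q))
D(S) = -4/3 + S/3 (D(S) = (S - 4)/3 = (-4 + S)/3 = -4/3 + S/3)
339 + D(G(7, -2 - 1*(-2)))*1425 = 339 + (-4/3 + (2*7/((-2 - 1*(-2)) + 7))/3)*1425 = 339 + (-4/3 + (2*7/((-2 + 2) + 7))/3)*1425 = 339 + (-4/3 + (2*7/(0 + 7))/3)*1425 = 339 + (-4/3 + (2*7/7)/3)*1425 = 339 + (-4/3 + (2*7*(⅐))/3)*1425 = 339 + (-4/3 + (⅓)*2)*1425 = 339 + (-4/3 + ⅔)*1425 = 339 - ⅔*1425 = 339 - 950 = -611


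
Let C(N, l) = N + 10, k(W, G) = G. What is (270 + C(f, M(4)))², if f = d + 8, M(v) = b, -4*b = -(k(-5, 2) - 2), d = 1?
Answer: 83521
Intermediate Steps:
b = 0 (b = -(-1)*(2 - 2)/4 = -(-1)*0/4 = -¼*0 = 0)
M(v) = 0
f = 9 (f = 1 + 8 = 9)
C(N, l) = 10 + N
(270 + C(f, M(4)))² = (270 + (10 + 9))² = (270 + 19)² = 289² = 83521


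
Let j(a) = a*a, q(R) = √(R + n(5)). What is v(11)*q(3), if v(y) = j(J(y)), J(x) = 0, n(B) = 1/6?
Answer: 0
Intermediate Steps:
n(B) = ⅙
q(R) = √(⅙ + R) (q(R) = √(R + ⅙) = √(⅙ + R))
j(a) = a²
v(y) = 0 (v(y) = 0² = 0)
v(11)*q(3) = 0*(√(6 + 36*3)/6) = 0*(√(6 + 108)/6) = 0*(√114/6) = 0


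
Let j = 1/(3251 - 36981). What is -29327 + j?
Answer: -989199711/33730 ≈ -29327.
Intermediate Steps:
j = -1/33730 (j = 1/(-33730) = -1/33730 ≈ -2.9647e-5)
-29327 + j = -29327 - 1/33730 = -989199711/33730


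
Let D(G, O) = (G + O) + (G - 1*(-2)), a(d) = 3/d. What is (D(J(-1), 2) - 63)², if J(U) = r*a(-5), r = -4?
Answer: 73441/25 ≈ 2937.6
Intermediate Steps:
J(U) = 12/5 (J(U) = -12/(-5) = -12*(-1)/5 = -4*(-⅗) = 12/5)
D(G, O) = 2 + O + 2*G (D(G, O) = (G + O) + (G + 2) = (G + O) + (2 + G) = 2 + O + 2*G)
(D(J(-1), 2) - 63)² = ((2 + 2 + 2*(12/5)) - 63)² = ((2 + 2 + 24/5) - 63)² = (44/5 - 63)² = (-271/5)² = 73441/25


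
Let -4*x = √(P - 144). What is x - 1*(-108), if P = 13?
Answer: 108 - I*√131/4 ≈ 108.0 - 2.8614*I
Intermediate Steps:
x = -I*√131/4 (x = -√(13 - 144)/4 = -I*√131/4 ≈ -2.8614*I)
x - 1*(-108) = -I*√131/4 - 1*(-108) = -I*√131/4 + 108 = 108 - I*√131/4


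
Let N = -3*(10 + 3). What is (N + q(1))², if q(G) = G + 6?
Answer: 1024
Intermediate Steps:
q(G) = 6 + G
N = -39 (N = -3*13 = -39)
(N + q(1))² = (-39 + (6 + 1))² = (-39 + 7)² = (-32)² = 1024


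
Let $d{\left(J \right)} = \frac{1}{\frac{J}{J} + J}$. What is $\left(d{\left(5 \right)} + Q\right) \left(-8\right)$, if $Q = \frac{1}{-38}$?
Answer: $- \frac{64}{57} \approx -1.1228$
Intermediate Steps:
$Q = - \frac{1}{38} \approx -0.026316$
$d{\left(J \right)} = \frac{1}{1 + J}$
$\left(d{\left(5 \right)} + Q\right) \left(-8\right) = \left(\frac{1}{1 + 5} - \frac{1}{38}\right) \left(-8\right) = \left(\frac{1}{6} - \frac{1}{38}\right) \left(-8\right) = \frac{8}{57} \left(-8\right) = - \frac{64}{57}$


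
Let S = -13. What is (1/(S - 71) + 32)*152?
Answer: 102106/21 ≈ 4862.2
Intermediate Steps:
(1/(S - 71) + 32)*152 = (1/(-13 - 71) + 32)*152 = (1/(-84) + 32)*152 = (-1/84 + 32)*152 = (2687/84)*152 = 102106/21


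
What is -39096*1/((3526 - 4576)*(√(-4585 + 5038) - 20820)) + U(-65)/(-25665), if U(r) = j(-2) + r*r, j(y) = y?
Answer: -4317711994753/25958467546095 - 2172*√453/25285863575 ≈ -0.16633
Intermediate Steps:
U(r) = -2 + r² (U(r) = -2 + r*r = -2 + r²)
-39096*1/((3526 - 4576)*(√(-4585 + 5038) - 20820)) + U(-65)/(-25665) = -39096*1/((3526 - 4576)*(√(-4585 + 5038) - 20820)) + (-2 + (-65)²)/(-25665) = -39096*(-1/(1050*(√453 - 20820))) + (-2 + 4225)*(-1/25665) = -39096*(-1/(1050*(-20820 + √453))) + 4223*(-1/25665) = -39096/(21861000 - 1050*√453) - 4223/25665 = -4223/25665 - 39096/(21861000 - 1050*√453)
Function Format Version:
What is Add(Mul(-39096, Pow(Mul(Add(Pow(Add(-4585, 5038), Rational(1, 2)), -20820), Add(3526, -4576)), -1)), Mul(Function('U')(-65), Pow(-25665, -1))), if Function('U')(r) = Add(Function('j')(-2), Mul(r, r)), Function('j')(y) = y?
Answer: Add(Rational(-4317711994753, 25958467546095), Mul(Rational(-2172, 25285863575), Pow(453, Rational(1, 2)))) ≈ -0.16633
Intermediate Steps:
Function('U')(r) = Add(-2, Pow(r, 2)) (Function('U')(r) = Add(-2, Mul(r, r)) = Add(-2, Pow(r, 2)))
Add(Mul(-39096, Pow(Mul(Add(Pow(Add(-4585, 5038), Rational(1, 2)), -20820), Add(3526, -4576)), -1)), Mul(Function('U')(-65), Pow(-25665, -1))) = Add(Mul(-39096, Pow(Mul(Add(Pow(Add(-4585, 5038), Rational(1, 2)), -20820), Add(3526, -4576)), -1)), Mul(Add(-2, Pow(-65, 2)), Pow(-25665, -1))) = Add(Mul(-39096, Pow(Mul(Add(Pow(453, Rational(1, 2)), -20820), -1050), -1)), Mul(Add(-2, 4225), Rational(-1, 25665))) = Add(Mul(-39096, Pow(Mul(Add(-20820, Pow(453, Rational(1, 2))), -1050), -1)), Mul(4223, Rational(-1, 25665))) = Add(Mul(-39096, Pow(Add(21861000, Mul(-1050, Pow(453, Rational(1, 2)))), -1)), Rational(-4223, 25665)) = Add(Rational(-4223, 25665), Mul(-39096, Pow(Add(21861000, Mul(-1050, Pow(453, Rational(1, 2)))), -1)))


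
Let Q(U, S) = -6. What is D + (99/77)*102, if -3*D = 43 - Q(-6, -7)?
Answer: 2411/21 ≈ 114.81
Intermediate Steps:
D = -49/3 (D = -(43 - 1*(-6))/3 = -(43 + 6)/3 = -⅓*49 = -49/3 ≈ -16.333)
D + (99/77)*102 = -49/3 + (99/77)*102 = -49/3 + (99*(1/77))*102 = -49/3 + (9/7)*102 = -49/3 + 918/7 = 2411/21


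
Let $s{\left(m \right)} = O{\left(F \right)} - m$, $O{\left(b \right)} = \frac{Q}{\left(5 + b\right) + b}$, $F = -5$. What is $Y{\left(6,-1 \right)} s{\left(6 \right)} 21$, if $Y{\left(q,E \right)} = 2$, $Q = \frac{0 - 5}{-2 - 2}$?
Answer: $- \frac{525}{2} \approx -262.5$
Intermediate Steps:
$Q = \frac{5}{4}$ ($Q = - \frac{5}{-4} = \left(-5\right) \left(- \frac{1}{4}\right) = \frac{5}{4} \approx 1.25$)
$O{\left(b \right)} = \frac{5}{4 \left(5 + 2 b\right)}$ ($O{\left(b \right)} = \frac{5}{4 \left(\left(5 + b\right) + b\right)} = \frac{5}{4 \left(5 + 2 b\right)}$)
$s{\left(m \right)} = - \frac{1}{4} - m$ ($s{\left(m \right)} = \frac{5}{4 \left(5 + 2 \left(-5\right)\right)} - m = \frac{5}{4 \left(5 - 10\right)} - m = \frac{5}{4 \left(-5\right)} - m = \frac{5}{4} \left(- \frac{1}{5}\right) - m = - \frac{1}{4} - m$)
$Y{\left(6,-1 \right)} s{\left(6 \right)} 21 = 2 \left(- \frac{1}{4} - 6\right) 21 = 2 \left(- \frac{25}{4}\right) 21 = \left(- \frac{25}{2}\right) 21 = - \frac{525}{2}$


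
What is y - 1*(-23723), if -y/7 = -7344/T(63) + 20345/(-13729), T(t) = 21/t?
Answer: 2443176778/13729 ≈ 1.7796e+5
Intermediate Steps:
y = 2117483711/13729 (y = -7*(-7344/(21/63) + 20345/(-13729)) = -7*(-7344/(21*(1/63)) + 20345*(-1/13729)) = -7*(-7344/⅓ - 20345/13729) = -7*(-7344*3 - 20345/13729) = -7*(-22032 - 20345/13729) = -7*(-302497673/13729) = 2117483711/13729 ≈ 1.5423e+5)
y - 1*(-23723) = 2117483711/13729 - 1*(-23723) = 2117483711/13729 + 23723 = 2443176778/13729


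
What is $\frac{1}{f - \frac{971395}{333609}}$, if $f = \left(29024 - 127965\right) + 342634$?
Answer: $\frac{333609}{81297206642} \approx 4.1036 \cdot 10^{-6}$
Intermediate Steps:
$f = 243693$ ($f = \left(29024 - 127965\right) + 342634 = -98941 + 342634 = 243693$)
$\frac{1}{f - \frac{971395}{333609}} = \frac{1}{243693 - \frac{971395}{333609}} = \frac{1}{\frac{81297206642}{333609}} = \frac{333609}{81297206642}$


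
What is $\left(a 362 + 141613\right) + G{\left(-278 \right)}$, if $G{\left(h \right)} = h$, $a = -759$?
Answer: $-133423$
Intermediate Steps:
$\left(a 362 + 141613\right) + G{\left(-278 \right)} = \left(\left(-759\right) 362 + 141613\right) - 278 = \left(-274758 + 141613\right) - 278 = -133145 - 278 = -133423$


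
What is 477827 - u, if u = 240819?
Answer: 237008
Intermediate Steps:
477827 - u = 477827 - 1*240819 = 477827 - 240819 = 237008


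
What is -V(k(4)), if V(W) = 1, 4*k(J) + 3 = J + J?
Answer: -1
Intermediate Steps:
k(J) = -¾ + J/2 (k(J) = -¾ + (J + J)/4 = -¾ + (2*J)/4 = -¾ + J/2)
-V(k(4)) = -1*1 = -1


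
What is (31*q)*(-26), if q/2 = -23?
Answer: 37076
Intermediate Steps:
q = -46 (q = 2*(-23) = -46)
(31*q)*(-26) = (31*(-46))*(-26) = -1426*(-26) = 37076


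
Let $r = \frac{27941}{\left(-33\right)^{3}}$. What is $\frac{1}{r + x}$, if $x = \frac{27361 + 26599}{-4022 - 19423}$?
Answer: $- \frac{18723177}{57649717} \approx -0.32477$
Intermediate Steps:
$x = - \frac{10792}{4689}$ ($x = \frac{53960}{-23445} = 53960 \left(- \frac{1}{23445}\right) = - \frac{10792}{4689} \approx -2.3016$)
$r = - \frac{27941}{35937}$ ($r = \frac{27941}{-35937} = 27941 \left(- \frac{1}{35937}\right) = - \frac{27941}{35937} \approx -0.7775$)
$\frac{1}{r + x} = \frac{1}{- \frac{27941}{35937} - \frac{10792}{4689}} = \frac{1}{- \frac{57649717}{18723177}} = - \frac{18723177}{57649717}$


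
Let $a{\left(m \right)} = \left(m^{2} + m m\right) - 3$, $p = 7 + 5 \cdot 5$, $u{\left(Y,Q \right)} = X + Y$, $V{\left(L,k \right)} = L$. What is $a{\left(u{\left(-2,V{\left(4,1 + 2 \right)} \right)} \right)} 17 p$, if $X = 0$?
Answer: $2720$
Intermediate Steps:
$u{\left(Y,Q \right)} = Y$ ($u{\left(Y,Q \right)} = 0 + Y = Y$)
$p = 32$ ($p = 7 + 25 = 32$)
$a{\left(m \right)} = -3 + 2 m^{2}$ ($a{\left(m \right)} = \left(m^{2} + m^{2}\right) - 3 = 2 m^{2} - 3 = -3 + 2 m^{2}$)
$a{\left(u{\left(-2,V{\left(4,1 + 2 \right)} \right)} \right)} 17 p = \left(-3 + 2 \left(-2\right)^{2}\right) 17 \cdot 32 = \left(-3 + 2 \cdot 4\right) 17 \cdot 32 = \left(-3 + 8\right) 17 \cdot 32 = 5 \cdot 17 \cdot 32 = 85 \cdot 32 = 2720$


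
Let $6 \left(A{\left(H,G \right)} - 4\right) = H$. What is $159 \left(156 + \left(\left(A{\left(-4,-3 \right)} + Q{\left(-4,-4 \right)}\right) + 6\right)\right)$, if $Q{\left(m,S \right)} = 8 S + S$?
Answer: $20564$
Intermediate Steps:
$A{\left(H,G \right)} = 4 + \frac{H}{6}$
$Q{\left(m,S \right)} = 9 S$
$159 \left(156 + \left(\left(A{\left(-4,-3 \right)} + Q{\left(-4,-4 \right)}\right) + 6\right)\right) = 159 \left(156 + \left(\left(\left(4 + \frac{1}{6} \left(-4\right)\right) + 9 \left(-4\right)\right) + 6\right)\right) = 159 \left(156 + \left(\left(\left(4 - \frac{2}{3}\right) - 36\right) + 6\right)\right) = 159 \left(156 + \left(\left(\frac{10}{3} - 36\right) + 6\right)\right) = 159 \left(156 + \left(- \frac{98}{3} + 6\right)\right) = 159 \left(156 - \frac{80}{3}\right) = 159 \cdot \frac{388}{3} = 20564$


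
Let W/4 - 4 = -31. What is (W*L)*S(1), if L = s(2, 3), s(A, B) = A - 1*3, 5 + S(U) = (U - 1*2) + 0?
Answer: -648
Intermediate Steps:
W = -108 (W = 16 + 4*(-31) = 16 - 124 = -108)
S(U) = -7 + U (S(U) = -5 + ((U - 1*2) + 0) = -5 + ((U - 2) + 0) = -5 + ((-2 + U) + 0) = -5 + (-2 + U) = -7 + U)
s(A, B) = -3 + A (s(A, B) = A - 3 = -3 + A)
L = -1 (L = -3 + 2 = -1)
(W*L)*S(1) = (-108*(-1))*(-7 + 1) = 108*(-6) = -648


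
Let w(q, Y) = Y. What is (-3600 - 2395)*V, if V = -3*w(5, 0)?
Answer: 0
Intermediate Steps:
V = 0 (V = -3*0 = 0)
(-3600 - 2395)*V = (-3600 - 2395)*0 = -5995*0 = 0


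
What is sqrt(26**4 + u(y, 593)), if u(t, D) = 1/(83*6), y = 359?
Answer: sqrt(113331876402)/498 ≈ 676.00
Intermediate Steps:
u(t, D) = 1/498
sqrt(26**4 + u(y, 593)) = sqrt(26**4 + 1/498) = sqrt(456976 + 1/498) = sqrt(227574049/498) = sqrt(113331876402)/498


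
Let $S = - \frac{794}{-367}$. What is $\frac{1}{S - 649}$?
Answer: $- \frac{367}{237389} \approx -0.001546$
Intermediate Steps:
$S = \frac{794}{367}$ ($S = \left(-794\right) \left(- \frac{1}{367}\right) = \frac{794}{367} \approx 2.1635$)
$\frac{1}{S - 649} = \frac{1}{\frac{794}{367} - 649} = \frac{1}{- \frac{237389}{367}} = - \frac{367}{237389}$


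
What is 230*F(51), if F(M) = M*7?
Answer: 82110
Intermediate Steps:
F(M) = 7*M
230*F(51) = 230*(7*51) = 230*357 = 82110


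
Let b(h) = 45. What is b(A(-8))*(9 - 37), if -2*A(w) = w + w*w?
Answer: -1260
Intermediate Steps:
A(w) = -w/2 - w²/2 (A(w) = -(w + w*w)/2 = -(w + w²)/2 = -w/2 - w²/2)
b(A(-8))*(9 - 37) = 45*(9 - 37) = 45*(-28) = -1260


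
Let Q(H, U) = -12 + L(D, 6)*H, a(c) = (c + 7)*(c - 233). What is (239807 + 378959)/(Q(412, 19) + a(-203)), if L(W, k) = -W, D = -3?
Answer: 309383/43340 ≈ 7.1385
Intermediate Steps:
a(c) = (-233 + c)*(7 + c) (a(c) = (7 + c)*(-233 + c) = (-233 + c)*(7 + c))
Q(H, U) = -12 + 3*H (Q(H, U) = -12 + (-1*(-3))*H = -12 + 3*H)
(239807 + 378959)/(Q(412, 19) + a(-203)) = (239807 + 378959)/((-12 + 3*412) + (-1631 + (-203)**2 - 226*(-203))) = 618766/((-12 + 1236) + (-1631 + 41209 + 45878)) = 618766/(1224 + 85456) = 618766/86680 = 618766*(1/86680) = 309383/43340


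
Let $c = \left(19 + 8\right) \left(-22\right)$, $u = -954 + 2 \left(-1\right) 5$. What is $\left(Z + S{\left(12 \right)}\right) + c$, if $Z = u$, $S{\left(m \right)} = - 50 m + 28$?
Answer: $-2130$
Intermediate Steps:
$S{\left(m \right)} = 28 - 50 m$
$u = -964$ ($u = -954 - 10 = -964$)
$Z = -964$
$c = -594$ ($c = 27 \left(-22\right) = -594$)
$\left(Z + S{\left(12 \right)}\right) + c = \left(-964 + \left(28 - 600\right)\right) - 594 = \left(-964 - 572\right) - 594 = -1536 - 594 = -2130$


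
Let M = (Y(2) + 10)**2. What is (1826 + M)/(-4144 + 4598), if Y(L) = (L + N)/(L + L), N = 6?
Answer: 985/227 ≈ 4.3392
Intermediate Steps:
Y(L) = (6 + L)/(2*L) (Y(L) = (L + 6)/(L + L) = (6 + L)/((2*L)) = (6 + L)*(1/(2*L)) = (6 + L)/(2*L))
M = 144 (M = ((1/2)*(6 + 2)/2 + 10)**2 = ((1/2)*(1/2)*8 + 10)**2 = (2 + 10)**2 = 12**2 = 144)
(1826 + M)/(-4144 + 4598) = (1826 + 144)/(-4144 + 4598) = 1970/454 = 1970*(1/454) = 985/227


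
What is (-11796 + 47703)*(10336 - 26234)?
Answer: -570849486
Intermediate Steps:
(-11796 + 47703)*(10336 - 26234) = 35907*(-15898) = -570849486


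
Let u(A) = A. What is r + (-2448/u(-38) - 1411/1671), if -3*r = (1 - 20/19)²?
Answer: 12783616/201077 ≈ 63.576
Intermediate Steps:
r = -1/1083 (r = -(1 - 20/19)²/3 = -(-1/19)²/3 = -⅓*1/361 = -1/1083 ≈ -0.00092336)
r + (-2448/u(-38) - 1411/1671) = -1/1083 + (-2448/(-38) - 1411/1671) = -1/1083 + (-2448*(-1/38) - 1411*1/1671) = -1/1083 + (1224/19 - 1411/1671) = -1/1083 + 2018495/31749 = 12783616/201077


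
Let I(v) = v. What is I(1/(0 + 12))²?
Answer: 1/144 ≈ 0.0069444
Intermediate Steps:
I(1/(0 + 12))² = (1/(0 + 12))² = (1/12)² = 1/144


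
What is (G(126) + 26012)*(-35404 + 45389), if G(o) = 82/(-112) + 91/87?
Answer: 1265418950105/4872 ≈ 2.5973e+8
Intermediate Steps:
G(o) = 1529/4872 (G(o) = 82*(-1/112) + 91*(1/87) = -41/56 + 91/87 = 1529/4872)
(G(126) + 26012)*(-35404 + 45389) = (1529/4872 + 26012)*(-35404 + 45389) = (126731993/4872)*9985 = 1265418950105/4872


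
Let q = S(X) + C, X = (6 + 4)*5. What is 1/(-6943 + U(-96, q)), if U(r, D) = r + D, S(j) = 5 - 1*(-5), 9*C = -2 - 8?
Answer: -9/63271 ≈ -0.00014225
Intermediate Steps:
X = 50 (X = 10*5 = 50)
C = -10/9 (C = (-2 - 8)/9 = (1/9)*(-10) = -10/9 ≈ -1.1111)
S(j) = 10 (S(j) = 5 + 5 = 10)
q = 80/9 (q = 10 - 10/9 = 80/9 ≈ 8.8889)
U(r, D) = D + r
1/(-6943 + U(-96, q)) = 1/(-6943 + (80/9 - 96)) = 1/(-6943 - 784/9) = 1/(-63271/9) = -9/63271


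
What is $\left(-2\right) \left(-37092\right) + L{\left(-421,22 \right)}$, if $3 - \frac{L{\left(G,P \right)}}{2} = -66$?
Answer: $74322$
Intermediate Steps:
$L{\left(G,P \right)} = 138$ ($L{\left(G,P \right)} = 6 - -132 = 6 + 132 = 138$)
$\left(-2\right) \left(-37092\right) + L{\left(-421,22 \right)} = \left(-2\right) \left(-37092\right) + 138 = 74184 + 138 = 74322$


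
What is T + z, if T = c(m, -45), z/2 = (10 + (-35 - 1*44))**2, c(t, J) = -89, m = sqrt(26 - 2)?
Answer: 9433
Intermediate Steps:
m = 2*sqrt(6) (m = sqrt(24) = 2*sqrt(6) ≈ 4.8990)
z = 9522 (z = 2*(10 + (-35 - 1*44))**2 = 2*(10 + (-35 - 44))**2 = 2*(10 - 79)**2 = 2*(-69)**2 = 2*4761 = 9522)
T = -89
T + z = -89 + 9522 = 9433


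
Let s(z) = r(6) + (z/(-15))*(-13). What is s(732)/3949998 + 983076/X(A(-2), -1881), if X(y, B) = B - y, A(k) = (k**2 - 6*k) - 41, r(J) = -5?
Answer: -808988972017/1527332560 ≈ -529.67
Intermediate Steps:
s(z) = -5 + 13*z/15 (s(z) = -5 + (z/(-15))*(-13) = -5 + (z*(-1/15))*(-13) = -5 - z/15*(-13) = -5 + 13*z/15)
A(k) = -41 + k**2 - 6*k
s(732)/3949998 + 983076/X(A(-2), -1881) = (-5 + (13/15)*732)/3949998 + 983076/(-1881 - (-41 + (-2)**2 - 6*(-2))) = (-5 + 3172/5)*(1/3949998) + 983076/(-1881 - (-41 + 4 + 12)) = (3147/5)*(1/3949998) + 983076/(-1881 - 1*(-25)) = 1049/6583330 + 983076/(-1881 + 25) = 1049/6583330 + 983076/(-1856) = 1049/6583330 + 983076*(-1/1856) = 1049/6583330 - 245769/464 = -808988972017/1527332560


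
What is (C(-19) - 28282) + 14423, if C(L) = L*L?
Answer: -13498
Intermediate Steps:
C(L) = L²
(C(-19) - 28282) + 14423 = ((-19)² - 28282) + 14423 = (361 - 28282) + 14423 = -27921 + 14423 = -13498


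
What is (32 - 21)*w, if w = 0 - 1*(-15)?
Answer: 165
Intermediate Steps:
w = 15 (w = 0 + 15 = 15)
(32 - 21)*w = (32 - 21)*15 = 11*15 = 165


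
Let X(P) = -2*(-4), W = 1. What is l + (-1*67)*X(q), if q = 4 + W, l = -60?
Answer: -596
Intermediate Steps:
q = 5 (q = 4 + 1 = 5)
X(P) = 8
l + (-1*67)*X(q) = -60 - 1*67*8 = -60 - 67*8 = -60 - 536 = -596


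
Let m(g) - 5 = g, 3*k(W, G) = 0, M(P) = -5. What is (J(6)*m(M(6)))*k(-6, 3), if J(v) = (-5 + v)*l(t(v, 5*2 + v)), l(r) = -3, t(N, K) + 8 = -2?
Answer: 0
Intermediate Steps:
k(W, G) = 0 (k(W, G) = (⅓)*0 = 0)
t(N, K) = -10 (t(N, K) = -8 - 2 = -10)
m(g) = 5 + g
J(v) = 15 - 3*v (J(v) = (-5 + v)*(-3) = 15 - 3*v)
(J(6)*m(M(6)))*k(-6, 3) = ((15 - 3*6)*(5 - 5))*0 = ((15 - 18)*0)*0 = -3*0*0 = 0*0 = 0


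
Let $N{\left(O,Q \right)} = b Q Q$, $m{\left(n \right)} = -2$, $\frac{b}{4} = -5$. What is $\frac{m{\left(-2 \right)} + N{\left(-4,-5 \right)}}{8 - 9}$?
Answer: $502$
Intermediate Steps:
$b = -20$ ($b = 4 \left(-5\right) = -20$)
$N{\left(O,Q \right)} = - 20 Q^{2}$ ($N{\left(O,Q \right)} = - 20 Q Q = - 20 Q^{2}$)
$\frac{m{\left(-2 \right)} + N{\left(-4,-5 \right)}}{8 - 9} = \frac{-2 - 20 \left(-5\right)^{2}}{8 - 9} = \frac{-2 - 500}{-1} = - (-2 - 500) = \left(-1\right) \left(-502\right) = 502$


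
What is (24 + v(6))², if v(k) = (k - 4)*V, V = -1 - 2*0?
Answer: 484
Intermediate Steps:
V = -1 (V = -1 + 0 = -1)
v(k) = 4 - k (v(k) = (k - 4)*(-1) = (-4 + k)*(-1) = 4 - k)
(24 + v(6))² = (24 + (4 - 1*6))² = (24 + (4 - 6))² = (24 - 2)² = 22² = 484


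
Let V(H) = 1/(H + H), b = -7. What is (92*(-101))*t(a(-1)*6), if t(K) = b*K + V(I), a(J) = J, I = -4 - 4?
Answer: -1558733/4 ≈ -3.8968e+5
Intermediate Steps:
I = -8
V(H) = 1/(2*H)
t(K) = -1/16 - 7*K (t(K) = -7*K + (½)/(-8) = -7*K + (½)*(-⅛) = -7*K - 1/16 = -1/16 - 7*K)
(92*(-101))*t(a(-1)*6) = (92*(-101))*(-1/16 - (-7)*6) = -9292*(-1/16 - 7*(-6)) = -9292*(-1/16 + 42) = -9292*671/16 = -1558733/4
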